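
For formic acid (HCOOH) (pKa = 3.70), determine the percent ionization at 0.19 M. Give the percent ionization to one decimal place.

HCOOH ⇌ HCOO- + H+; let x = [H+] at equilibrium.
Ka = 10^(−3.70) = 2.00 × 10^-4
x ≈ √(Ka·C₀) = √(2.00 × 10^-4 × 0.19) = 6.16 × 10^-3 M
Fraction ionized = 6.16 × 10^-3 / 0.19 = 0.0324 → 3.2%

3.2%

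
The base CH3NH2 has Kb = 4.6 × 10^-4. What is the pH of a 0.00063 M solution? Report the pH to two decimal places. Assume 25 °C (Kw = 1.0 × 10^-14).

pH = 10.55

CH3NH2 + H2O ⇌ CH3NH3+ + OH-
Kb = [OH-]²/(0.00063 − [OH-]) = 4.6 × 10^-4
Here C₀/Kb ≈ 1.37, so the small-[OH-] approximation fails. Use the quadratic:
[OH-] = [−0.00046 + √(0.00046² + 1.16e-06)]/2 = 3.55 × 10^-4 M
pOH = 3.45, so pH = 14.00 − pOH = 10.55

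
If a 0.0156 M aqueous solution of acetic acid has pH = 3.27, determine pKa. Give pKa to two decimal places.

pKa = 4.72

[H+] = 10^(-3.27) = 5.37 × 10^-4 M
At equilibrium [HA] = 0.0156 − 5.37 × 10^-4 = 1.51 × 10^-2 M
Ka = [H+][A-]/[HA] = (5.37 × 10^-4)² / 1.51 × 10^-2 = 1.91 × 10^-5
pKa = -log(1.91 × 10^-5) = 4.72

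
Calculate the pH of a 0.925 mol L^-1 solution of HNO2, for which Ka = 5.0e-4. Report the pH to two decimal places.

pH = 1.67

HNO2 ⇌ NO2- + H+
From the ICE table, Ka = [H+]²/(0.925 − [H+]) = 5.0 × 10^-4.
Assume [H+] ≪ 0.925: [H+] ≈ √(5.0 × 10^-4 × 0.925) = 2.15 × 10^-2 M
pH = −log(2.15 × 10^-2) = 1.67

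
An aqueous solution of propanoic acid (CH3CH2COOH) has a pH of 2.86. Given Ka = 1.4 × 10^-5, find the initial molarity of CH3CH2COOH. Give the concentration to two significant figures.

[H+] = 10^(-2.86) = 1.38 × 10^-3 M = x
Ka = x²/(C₀ − x) ⇒ C₀ = x + x²/Ka
C₀ = 1.38 × 10^-3 + (1.38 × 10^-3)²/(1.4 × 10^-5) = 1.37 × 10^-1 M

C₀ = 1.4 × 10^-1 M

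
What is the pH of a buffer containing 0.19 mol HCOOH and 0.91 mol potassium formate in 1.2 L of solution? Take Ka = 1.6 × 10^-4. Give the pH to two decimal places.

pKa = −log(1.6 × 10^-4) = 3.796
Using pH = pKa + log([base]/[acid]) with [base]/[acid] = 0.91/0.19:
pH = 3.796 + (+0.680) = 4.48

pH = 4.48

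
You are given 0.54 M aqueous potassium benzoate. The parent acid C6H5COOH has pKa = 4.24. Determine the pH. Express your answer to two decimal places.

C6H5COO- is the conjugate base of the weak acid C6H5COOH.
Ka = 10^(−4.24) = 5.75 × 10^-5
Kb = Kw/Ka = 1.0×10^-14 / 5.75 × 10^-5 = 1.74 × 10^-10
Kb = [OH-]²/(0.54 − [OH-]) = 1.74 × 10^-10
Assume [OH-] ≪ 0.54: [OH-] ≈ √(1.74 × 10^-10 × 0.54) = 9.69 × 10^-6 M
pOH = 5.01, so pH = 14.00 − pOH = 8.99

pH = 8.99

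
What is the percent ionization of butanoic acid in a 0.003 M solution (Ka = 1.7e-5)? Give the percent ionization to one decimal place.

CH3(CH2)2COOH ⇌ CH3(CH2)2COO- + H+; let x = [H+] at equilibrium.
Ka = x²/(C₀ − x); solving the quadratic gives x = 2.17 × 10^-4 M.
% ionization = x/C₀ × 100% = 2.17 × 10^-4/0.003 × 100% = 7.2%

7.2%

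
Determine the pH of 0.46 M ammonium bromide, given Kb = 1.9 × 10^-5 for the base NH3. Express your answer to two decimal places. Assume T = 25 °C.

NH4+ is the conjugate acid of the weak base NH3.
Ka = Kw/Kb = 1.0×10^-14 / 1.9 × 10^-5 = 5.26 × 10^-10
From the ICE table, Ka = [H+]²/(0.46 − [H+]) = 5.26 × 10^-10.
Since Ka ≪ C₀, [H+] ≈ √(Ka·C₀) = 1.56 × 10^-5 M.
Check: 0.0034% ionized — well under 5%, approximation valid.
pH = −log(1.56 × 10^-5) = 4.81

pH = 4.81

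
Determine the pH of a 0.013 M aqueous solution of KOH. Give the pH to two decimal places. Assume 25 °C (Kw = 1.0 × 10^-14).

pH = 12.11

KOH is a strong base; [OH-] = 0.013 M.
pOH = -log(0.013) = 1.89
pH = 14.00 - 1.89 = 12.11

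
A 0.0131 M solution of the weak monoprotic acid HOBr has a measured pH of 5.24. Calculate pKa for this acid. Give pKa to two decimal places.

[H+] = 10^(-5.24) = 5.75 × 10^-6 M
At equilibrium [HA] = 0.0131 − 5.75 × 10^-6 = 1.31 × 10^-2 M
Ka = [H+][A-]/[HA] = (5.75 × 10^-6)² / 1.31 × 10^-2 = 2.52 × 10^-9
pKa = -log(2.52 × 10^-9) = 8.60

pKa = 8.60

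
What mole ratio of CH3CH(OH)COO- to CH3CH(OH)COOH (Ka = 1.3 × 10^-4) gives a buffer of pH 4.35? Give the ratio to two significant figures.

ratio = 2.9

pKa = -log(1.3 × 10^-4) = 3.886
pH = pKa + log(r) ⇒ log(r) = 4.35 − 3.886 = +0.464
r = [CH3CH(OH)COO-]/[CH3CH(OH)COOH] = 10^(+0.464) = 2.91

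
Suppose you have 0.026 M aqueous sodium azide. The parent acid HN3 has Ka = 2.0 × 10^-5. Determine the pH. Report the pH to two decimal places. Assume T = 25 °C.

N3- is the conjugate base of the weak acid HN3.
Kb = Kw/Ka = 1.0×10^-14 / 2.0 × 10^-5 = 5.00 × 10^-10
Let x = [OH-] at equilibrium. Kb = x²/(0.026 − x).
Since Kb ≪ C₀, x ≈ √(Kb·C₀) = 3.61 × 10^-6 M.
Check: 0.014% ionized — well under 5%, approximation valid.
pOH = −log(3.61 × 10^-6) = 5.44; pH = 14.00 − 5.44 = 8.56

pH = 8.56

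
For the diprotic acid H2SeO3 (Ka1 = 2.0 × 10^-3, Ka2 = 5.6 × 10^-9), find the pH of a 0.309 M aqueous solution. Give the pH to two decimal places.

pH = 1.62

Ka1 ≫ Ka2, so treat the first dissociation as the only significant source of H+.
Ka1 = x²/(0.309 − x) = 2.0 × 10^-3
Solving the quadratic: x = (−Ka1 + √(Ka1² + 4·Ka1·C₀))/2 = 2.39 × 10^-2 M
pH = −log(2.39 × 10^-2) = 1.62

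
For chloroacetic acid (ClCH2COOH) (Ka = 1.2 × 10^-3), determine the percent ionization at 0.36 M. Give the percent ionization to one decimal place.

5.6%

ClCH2COOH ⇌ ClCH2COO- + H+; let x = [H+] at equilibrium.
Ka = x²/(C₀ − x); solving the quadratic gives x = 2.02 × 10^-2 M.
Fraction ionized = 2.02 × 10^-2 / 0.36 = 0.0561 → 5.6%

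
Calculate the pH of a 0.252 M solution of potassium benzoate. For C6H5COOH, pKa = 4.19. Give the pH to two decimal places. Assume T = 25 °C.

pH = 8.80

C6H5COO- is the conjugate base of the weak acid C6H5COOH.
Ka = 10^(−4.19) = 6.46 × 10^-5
Kb = Kw/Ka = 1.0×10^-14 / 6.46 × 10^-5 = 1.55 × 10^-10
Let x = [OH-] at equilibrium. Kb = x²/(0.252 − x).
Assume x ≪ 0.252: x ≈ √(1.55 × 10^-10 × 0.252) = 6.25 × 10^-6 M
(x/C₀ = 0.0025% < 5%, so the approximation holds.)
pOH = 5.20, so pH = 14.00 − pOH = 8.80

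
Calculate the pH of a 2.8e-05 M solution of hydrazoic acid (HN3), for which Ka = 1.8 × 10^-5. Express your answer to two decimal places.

pH = 4.82

HN3 ⇌ N3- + H+
From the ICE table, Ka = [H+]²/(2.8e-05 − [H+]) = 1.8 × 10^-5.
The 5% rule fails; solving [H+]² + Ka·[H+] − Ka·C₀ = 0 exactly:
[H+] = (−Ka + √(Ka² + 4·Ka·C₀))/2 = 1.52 × 10^-5 M
pH = −log(1.52 × 10^-5) = 4.82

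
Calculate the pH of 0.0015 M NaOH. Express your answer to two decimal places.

pH = 11.18

NaOH is a strong base; [OH-] = 0.0015 M.
pOH = -log(0.0015) = 2.82
pH = 14.00 - 2.82 = 11.18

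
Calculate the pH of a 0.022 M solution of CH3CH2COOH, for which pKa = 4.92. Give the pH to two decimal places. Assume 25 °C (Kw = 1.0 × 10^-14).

CH3CH2COOH ⇌ CH3CH2COO- + H+
Ka = 10^(−4.92) = 1.20 × 10^-5
From the ICE table, Ka = [H+]²/(0.022 − [H+]) = 1.20 × 10^-5.
Neglecting [H+] in the denominator: [H+] = √(1.20 × 10^-5 × 0.022) = 5.14 × 10^-4 M
pH = −log(5.14 × 10^-4) = 3.29

pH = 3.29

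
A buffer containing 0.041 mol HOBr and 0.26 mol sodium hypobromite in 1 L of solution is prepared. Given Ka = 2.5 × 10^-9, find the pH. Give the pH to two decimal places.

pH = 9.40

pKa = −log(2.5 × 10^-9) = 8.602
pH = pKa + log([A⁻]/[HA]) = 8.602 + log(0.26/0.041)
pH = 8.602 + (+0.802) = 9.40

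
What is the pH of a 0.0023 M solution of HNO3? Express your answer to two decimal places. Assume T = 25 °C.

HNO3 is a strong acid and dissociates completely, so [H+] = 0.0023 M.
pH = -log(0.0023) = 2.64

pH = 2.64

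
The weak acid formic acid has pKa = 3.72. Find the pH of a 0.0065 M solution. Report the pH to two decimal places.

HCOOH ⇌ HCOO- + H+
Ka = 10^(−3.72) = 1.91 × 10^-4
Let x = [H+] at equilibrium. Ka = x²/(0.0065 − x).
The 5% rule fails; solving x² + Ka·x − Ka·C₀ = 0 exactly:
x = [−0.000191 + √(0.000191² + 4.97e-06)]/2 = 1.02 × 10^-3 M
pH = −log(1.02 × 10^-3) = 2.99

pH = 2.99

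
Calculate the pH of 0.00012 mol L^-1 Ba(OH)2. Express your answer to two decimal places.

pH = 10.38

Ba(OH)2 is a strong base (each formula unit releases 2 OH-); [OH-] = 0.00024 M.
pOH = -log(0.00024) = 3.62
pH = 14.00 - 3.62 = 10.38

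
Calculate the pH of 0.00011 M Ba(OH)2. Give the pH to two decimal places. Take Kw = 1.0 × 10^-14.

Ba(OH)2 is a strong base (each formula unit releases 2 OH-); [OH-] = 0.00022 M.
pOH = -log(0.00022) = 3.66
pH = 14.00 - 3.66 = 10.34

pH = 10.34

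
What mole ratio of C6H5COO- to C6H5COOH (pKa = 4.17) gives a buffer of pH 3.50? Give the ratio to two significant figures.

pH = pKa + log(r) ⇒ log(r) = 3.50 − 4.17 = -0.67
r = [C6H5COO-]/[C6H5COOH] = 10^(-0.67) = 0.214

ratio = 0.21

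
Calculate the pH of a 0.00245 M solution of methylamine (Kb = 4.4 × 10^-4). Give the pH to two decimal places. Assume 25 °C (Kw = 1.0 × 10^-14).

pH = 10.92

CH3NH2 + H2O ⇌ CH3NH3+ + OH-
From the ICE table, Kb = [OH-]²/(0.00245 − [OH-]) = 4.4 × 10^-4.
The 5% rule fails; solving [OH-]² + Kb·[OH-] − Kb·C₀ = 0 exactly:
[OH-] = [−0.00044 + √(0.00044² + 4.31e-06)]/2 = 8.41 × 10^-4 M
pOH = −log(8.41 × 10^-4) = 3.08; pH = 14.00 − 3.08 = 10.92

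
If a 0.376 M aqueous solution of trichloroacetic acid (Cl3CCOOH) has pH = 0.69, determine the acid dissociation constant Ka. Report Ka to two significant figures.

[H+] = 10^(-0.69) = 2.04 × 10^-1 M
At equilibrium [HA] = 0.376 − 2.04 × 10^-1 = 1.72 × 10^-1 M
Ka = [H+][A-]/[HA] = (2.04 × 10^-1)² / 1.72 × 10^-1 = 2.4 × 10^-1

Ka = 2.4 × 10^-1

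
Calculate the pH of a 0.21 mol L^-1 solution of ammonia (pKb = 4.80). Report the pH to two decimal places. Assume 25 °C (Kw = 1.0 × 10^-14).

NH3 + H2O ⇌ NH4+ + OH-
Kb = 10^(−4.80) = 1.58 × 10^-5
Kb = x²/(0.21 − x) = 1.58 × 10^-5
Neglecting x in the denominator: x = √(1.58 × 10^-5 × 0.21) = 1.82 × 10^-3 M
(x/C₀ = 0.87% < 5%, so the approximation holds.)
pOH = 2.74, so pH = 14.00 − pOH = 11.26

pH = 11.26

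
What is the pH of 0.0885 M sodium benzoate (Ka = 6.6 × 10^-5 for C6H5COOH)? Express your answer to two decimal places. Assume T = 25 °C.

C6H5COO- is the conjugate base of the weak acid C6H5COOH.
Kb = Kw/Ka = 1.0×10^-14 / 6.6 × 10^-5 = 1.52 × 10^-10
Kb = [OH-]²/(0.0885 − [OH-]) = 1.52 × 10^-10
Neglecting [OH-] in the denominator: [OH-] = √(1.52 × 10^-10 × 0.0885) = 3.67 × 10^-6 M
pOH = −log(3.67 × 10^-6) = 5.44; pH = 14.00 − 5.44 = 8.56

pH = 8.56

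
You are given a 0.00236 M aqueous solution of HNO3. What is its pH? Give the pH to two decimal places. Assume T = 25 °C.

pH = 2.63

HNO3 is a strong acid and dissociates completely, so [H+] = 0.00236 M.
pH = -log(0.00236) = 2.63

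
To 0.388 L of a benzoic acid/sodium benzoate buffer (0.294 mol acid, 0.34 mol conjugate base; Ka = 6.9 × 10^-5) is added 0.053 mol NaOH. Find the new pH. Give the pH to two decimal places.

OH- converts C6H5COOH to C6H5COO-: C6H5COOH → 0.241 mol, C6H5COO- → 0.393 mol.
pKa = −log(6.9 × 10^-5) = 4.161
pH = pKa + log(n_C6H5COO-/n_C6H5COOH) = 4.161 + log(0.393/0.241) = 4.161 + (+0.212)

pH = 4.37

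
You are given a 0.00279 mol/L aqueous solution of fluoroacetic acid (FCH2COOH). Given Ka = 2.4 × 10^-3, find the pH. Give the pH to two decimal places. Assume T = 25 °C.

pH = 2.78

FCH2COOH ⇌ FCH2COO- + H+
From the ICE table, Ka = [H+]²/(0.00279 − [H+]) = 2.4 × 10^-3.
[H+] is not negligible relative to C₀; solve [H+]² + 0.0024·[H+] − 6.7e-06 = 0.
[H+] = (−Ka + √(Ka² + 4·Ka·C₀))/2 = 1.65 × 10^-3 M
pH = −log(1.65 × 10^-3) = 2.78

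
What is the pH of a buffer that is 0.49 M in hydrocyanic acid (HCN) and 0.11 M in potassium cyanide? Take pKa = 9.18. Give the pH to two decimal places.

pH = 8.53

pH = pKa + log([A⁻]/[HA]) = 9.18 + log(0.11/0.49)
pH = 9.18 + (-0.649) = 8.53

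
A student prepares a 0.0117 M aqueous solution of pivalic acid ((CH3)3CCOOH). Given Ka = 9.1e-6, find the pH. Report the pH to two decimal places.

pH = 3.49

(CH3)3CCOOH ⇌ (CH3)3CCOO- + H+
Ka = [H+]²/(0.0117 − [H+]) = 9.1 × 10^-6
Neglecting [H+] in the denominator: [H+] = √(9.1 × 10^-6 × 0.0117) = 3.26 × 10^-4 M
([H+]/C₀ = 2.8% < 5%, so the approximation holds.)
pH = −log[H+] = −log(3.26 × 10^-4) = 3.49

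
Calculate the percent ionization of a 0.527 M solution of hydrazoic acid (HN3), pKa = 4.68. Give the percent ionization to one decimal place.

HN3 ⇌ N3- + H+; let x = [H+] at equilibrium.
Ka = 10^(−4.68) = 2.09 × 10^-5
x ≈ √(Ka·C₀) = √(2.09 × 10^-5 × 0.527) = 3.32 × 10^-3 M
% ionization = x/C₀ × 100% = 3.32 × 10^-3/0.527 × 100% = 0.6%

0.6%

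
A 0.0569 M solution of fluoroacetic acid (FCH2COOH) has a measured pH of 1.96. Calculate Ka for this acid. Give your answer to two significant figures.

[H+] = 10^(-1.96) = 1.10 × 10^-2 M
At equilibrium [HA] = 0.0569 − 1.10 × 10^-2 = 4.59 × 10^-2 M
Ka = [H+][A-]/[HA] = (1.10 × 10^-2)² / 4.59 × 10^-2 = 2.6 × 10^-3

Ka = 2.6 × 10^-3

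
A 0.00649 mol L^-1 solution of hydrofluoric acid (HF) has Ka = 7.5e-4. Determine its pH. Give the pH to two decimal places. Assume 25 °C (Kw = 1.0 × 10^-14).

HF ⇌ F- + H+
From the ICE table, Ka = x²/(0.00649 − x) = 7.5 × 10^-4.
The 5% rule fails; solving x² + Ka·x − Ka·C₀ = 0 exactly:
x = (−Ka + √(Ka² + 4·Ka·C₀))/2 = 1.86 × 10^-3 M
pH = −log[H+] = −log(1.86 × 10^-3) = 2.73

pH = 2.73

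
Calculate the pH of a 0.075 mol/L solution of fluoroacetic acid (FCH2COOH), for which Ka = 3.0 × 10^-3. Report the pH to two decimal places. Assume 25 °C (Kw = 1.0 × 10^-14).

FCH2COOH ⇌ FCH2COO- + H+
Ka = [H+]²/(0.075 − [H+]) = 3.0 × 10^-3
Here C₀/Ka ≈ 25, so the small-[H+] approximation fails. Use the quadratic:
[H+] = (−Ka + √(Ka² + 4·Ka·C₀))/2 = 1.36 × 10^-2 M
pH = −log(1.36 × 10^-2) = 1.87

pH = 1.87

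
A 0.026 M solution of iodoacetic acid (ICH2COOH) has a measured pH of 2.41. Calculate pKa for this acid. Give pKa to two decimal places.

[H+] = 10^(-2.41) = 3.89 × 10^-3 M
At equilibrium [HA] = 0.026 − 3.89 × 10^-3 = 2.21 × 10^-2 M
Ka = [H+][A-]/[HA] = (3.89 × 10^-3)² / 2.21 × 10^-2 = 6.85 × 10^-4
pKa = -log(6.85 × 10^-4) = 3.16

pKa = 3.16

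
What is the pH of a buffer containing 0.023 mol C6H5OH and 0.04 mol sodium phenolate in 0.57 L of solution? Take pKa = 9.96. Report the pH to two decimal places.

pH = 10.20

Henderson–Hasselbalch: pH = pKa + log([C6H5O-]/[C6H5OH]) = 9.96 + log(0.04/0.023)
pH = 9.96 + (+0.240) = 10.20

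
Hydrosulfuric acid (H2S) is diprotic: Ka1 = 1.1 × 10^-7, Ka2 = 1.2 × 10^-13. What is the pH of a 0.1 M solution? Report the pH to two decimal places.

pH = 3.98

Since Ka1 ≫ Ka2, the first ionization dominates [H+].
Ka1 = x²/(0.1 − x) = 1.1 × 10^-7
x ≈ √(1.1 × 10^-7 × 0.1) = 1.05 × 10^-4 M
pH = −log(1.05 × 10^-4) = 3.98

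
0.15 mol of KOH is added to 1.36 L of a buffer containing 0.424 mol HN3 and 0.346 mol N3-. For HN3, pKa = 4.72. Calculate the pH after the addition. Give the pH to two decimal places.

After neutralization: n(HN3) = 0.274 mol, n(N3-) = 0.496 mol.
pH = pKa + log(n_N3-/n_HN3) = 4.72 + log(0.496/0.274) = 4.72 + (+0.258)

pH = 4.98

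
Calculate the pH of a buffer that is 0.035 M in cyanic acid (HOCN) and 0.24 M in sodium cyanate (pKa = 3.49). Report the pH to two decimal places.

Henderson–Hasselbalch: pH = pKa + log([OCN-]/[HOCN]) = 3.49 + log(0.24/0.035)
pH = 3.49 + (+0.836) = 4.33

pH = 4.33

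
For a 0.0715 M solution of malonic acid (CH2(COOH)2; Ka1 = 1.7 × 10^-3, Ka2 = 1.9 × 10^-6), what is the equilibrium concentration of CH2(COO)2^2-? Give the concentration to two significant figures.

First ionization gives [H+] ≈ [CH2(COOH)COO-] = 1.02 × 10^-2 M.
Second step: Ka2 = [H+][CH2(COO)2^2-]/[CH2(COOH)COO-] ≈ [CH2(COO)2^2-] (since [H+] ≈ [CH2(COOH)COO-]).
So [CH2(COO)2^2-] ≈ Ka2.

1.9 × 10^-6 M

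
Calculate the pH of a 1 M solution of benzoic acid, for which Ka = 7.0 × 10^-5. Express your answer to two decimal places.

C6H5COOH ⇌ C6H5COO- + H+
Ka = x²/(1 − x) = 7.0 × 10^-5
Since Ka ≪ C₀, x ≈ √(Ka·C₀) = 8.37 × 10^-3 M.
pH = −log[H+] = −log(8.37 × 10^-3) = 2.08

pH = 2.08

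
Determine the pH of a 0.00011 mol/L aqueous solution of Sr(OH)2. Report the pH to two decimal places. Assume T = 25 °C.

pH = 10.34

Sr(OH)2 is a strong base (each formula unit releases 2 OH-); [OH-] = 0.00022 M.
pOH = -log(0.00022) = 3.66
pH = 14.00 - 3.66 = 10.34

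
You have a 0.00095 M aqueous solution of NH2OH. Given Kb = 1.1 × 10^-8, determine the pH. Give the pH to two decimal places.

NH2OH + H2O ⇌ NH3OH+ + OH-
Kb = [OH-]²/(0.00095 − [OH-]) = 1.1 × 10^-8
Since Kb ≪ C₀, [OH-] ≈ √(Kb·C₀) = 3.23 × 10^-6 M.
([OH-]/C₀ = 0.34% < 5%, so the approximation holds.)
pOH = 5.49, so pH = 14.00 − pOH = 8.51

pH = 8.51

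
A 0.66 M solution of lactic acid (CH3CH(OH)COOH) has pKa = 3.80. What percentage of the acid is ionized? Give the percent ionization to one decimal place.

1.5%

CH3CH(OH)COOH ⇌ CH3CH(OH)COO- + H+; let x = [H+] at equilibrium.
Ka = 10^(−3.80) = 1.58 × 10^-4
x ≈ √(Ka·C₀) = √(1.58 × 10^-4 × 0.66) = 1.02 × 10^-2 M
% ionization = x/C₀ × 100% = 1.02 × 10^-2/0.66 × 100% = 1.5%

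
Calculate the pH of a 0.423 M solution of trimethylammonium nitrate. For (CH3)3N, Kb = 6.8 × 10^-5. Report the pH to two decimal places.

pH = 5.10

(CH3)3NH+ is the conjugate acid of the weak base (CH3)3N.
Ka = Kw/Kb = 1.0×10^-14 / 6.8 × 10^-5 = 1.47 × 10^-10
From the ICE table, Ka = [H+]²/(0.423 − [H+]) = 1.47 × 10^-10.
Assume [H+] ≪ 0.423: [H+] ≈ √(1.47 × 10^-10 × 0.423) = 7.89 × 10^-6 M
pH = −log[H+] = −log(7.89 × 10^-6) = 5.10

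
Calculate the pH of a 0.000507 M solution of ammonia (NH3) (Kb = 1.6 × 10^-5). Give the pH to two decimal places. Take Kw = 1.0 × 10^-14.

NH3 + H2O ⇌ NH4+ + OH-
From the ICE table, Kb = [OH-]²/(0.000507 − [OH-]) = 1.6 × 10^-5.
Here C₀/Kb ≈ 31.7, so the small-[OH-] approximation fails. Use the quadratic:
[OH-] = [−1.6e-05 + √(1.6e-05² + 3.24e-08)]/2 = 8.24 × 10^-5 M
pOH = 4.08, so pH = 14.00 − pOH = 9.92

pH = 9.92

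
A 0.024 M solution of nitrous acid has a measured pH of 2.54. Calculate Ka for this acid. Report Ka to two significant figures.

Ka = 3.9 × 10^-4

[H+] = 10^(-2.54) = 2.88 × 10^-3 M
At equilibrium [HA] = 0.024 − 2.88 × 10^-3 = 2.11 × 10^-2 M
Ka = [H+][A-]/[HA] = (2.88 × 10^-3)² / 2.11 × 10^-2 = 3.9 × 10^-4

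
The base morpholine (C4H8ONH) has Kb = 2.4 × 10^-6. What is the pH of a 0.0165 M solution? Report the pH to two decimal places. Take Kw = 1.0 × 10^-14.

C4H8ONH + H2O ⇌ C4H8ONH2+ + OH-
Kb = x²/(0.0165 − x) = 2.4 × 10^-6
Since Kb ≪ C₀, x ≈ √(Kb·C₀) = 1.99 × 10^-4 M.
pOH = −log(1.99 × 10^-4) = 3.70; pH = 14.00 − 3.70 = 10.30

pH = 10.30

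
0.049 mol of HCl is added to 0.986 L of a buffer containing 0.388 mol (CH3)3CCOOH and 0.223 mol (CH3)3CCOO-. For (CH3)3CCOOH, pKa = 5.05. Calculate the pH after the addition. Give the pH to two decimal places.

pH = 4.65

Added H+ converts (CH3)3CCOO- to (CH3)3CCOOH: (CH3)3CCOOH → 0.437 mol, (CH3)3CCOO- → 0.174 mol.
Henderson–Hasselbalch with mole ratio 0.174/0.437: pH = 5.05 + (-0.400)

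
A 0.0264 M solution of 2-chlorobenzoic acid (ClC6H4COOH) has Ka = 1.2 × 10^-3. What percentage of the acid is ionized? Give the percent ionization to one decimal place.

19.2%

ClC6H4COOH ⇌ ClC6H4COO- + H+; let x = [H+] at equilibrium.
Ka = x²/(C₀ − x); solving the quadratic gives x = 5.06 × 10^-3 M.
% ionization = x/C₀ × 100% = 5.06 × 10^-3/0.0264 × 100% = 19.2%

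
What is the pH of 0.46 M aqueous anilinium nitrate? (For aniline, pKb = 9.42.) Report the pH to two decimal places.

pH = 2.46

C6H5NH3+ is the conjugate acid of the weak base C6H5NH2.
Kb = 10^(−9.42) = 3.80 × 10^-10
Ka = Kw/Kb = 1.0×10^-14 / 3.80 × 10^-10 = 2.63 × 10^-5
From the ICE table, Ka = x²/(0.46 − x) = 2.63 × 10^-5.
Assume x ≪ 0.46: x ≈ √(2.63 × 10^-5 × 0.46) = 3.48 × 10^-3 M
pH = −log[H+] = −log(3.48 × 10^-3) = 2.46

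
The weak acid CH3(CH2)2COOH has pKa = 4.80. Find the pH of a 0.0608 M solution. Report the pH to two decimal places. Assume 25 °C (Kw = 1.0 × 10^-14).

pH = 3.01

CH3(CH2)2COOH ⇌ CH3(CH2)2COO- + H+
Ka = 10^(−4.80) = 1.58 × 10^-5
Ka = x²/(0.0608 − x) = 1.58 × 10^-5
Assume x ≪ 0.0608: x ≈ √(1.58 × 10^-5 × 0.0608) = 9.80 × 10^-4 M
(x/C₀ = 1.6% < 5%, so the approximation holds.)
pH = −log[H+] = −log(9.80 × 10^-4) = 3.01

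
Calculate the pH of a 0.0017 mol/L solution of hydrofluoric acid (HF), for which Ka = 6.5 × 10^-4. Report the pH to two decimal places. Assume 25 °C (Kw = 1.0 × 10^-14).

HF ⇌ F- + H+
Ka = x²/(0.0017 − x) = 6.5 × 10^-4
The 5% rule fails; solving x² + Ka·x − Ka·C₀ = 0 exactly:
x = [−0.00065 + √(0.00065² + 4.42e-06)]/2 = 7.75 × 10^-4 M
pH = −log(7.75 × 10^-4) = 3.11

pH = 3.11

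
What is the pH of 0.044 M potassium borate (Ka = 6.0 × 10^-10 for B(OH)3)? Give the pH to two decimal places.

pH = 10.93

B(OH)4- is the conjugate base of the weak acid B(OH)3.
Kb = Kw/Ka = 1.0×10^-14 / 6.0 × 10^-10 = 1.67 × 10^-5
From the ICE table, Kb = [OH-]²/(0.044 − [OH-]) = 1.67 × 10^-5.
Assume [OH-] ≪ 0.044: [OH-] ≈ √(1.67 × 10^-5 × 0.044) = 8.57 × 10^-4 M
pOH = 3.07, so pH = 14.00 − pOH = 10.93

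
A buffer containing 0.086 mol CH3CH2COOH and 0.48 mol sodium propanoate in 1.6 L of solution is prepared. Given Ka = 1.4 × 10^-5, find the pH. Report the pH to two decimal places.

pH = 5.60

pKa = −log(1.4 × 10^-5) = 4.854
Henderson–Hasselbalch: pH = pKa + log([CH3CH2COO-]/[CH3CH2COOH]) = 4.854 + log(0.48/0.086)
pH = 4.854 + (+0.747) = 5.60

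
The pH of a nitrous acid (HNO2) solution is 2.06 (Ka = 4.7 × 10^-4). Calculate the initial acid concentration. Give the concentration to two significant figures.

[H+] = 10^(-2.06) = 8.71 × 10^-3 M = x
Ka = x²/(C₀ − x) ⇒ C₀ = x + x²/Ka
C₀ = 8.71 × 10^-3 + (8.71 × 10^-3)²/(4.7 × 10^-4) = 1.70 × 10^-1 M

C₀ = 1.7 × 10^-1 M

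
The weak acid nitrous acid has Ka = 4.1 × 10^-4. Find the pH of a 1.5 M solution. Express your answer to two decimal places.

HNO2 ⇌ NO2- + H+
Ka = [H+]²/(1.5 − [H+]) = 4.1 × 10^-4
Since Ka ≪ C₀, [H+] ≈ √(Ka·C₀) = 2.48 × 10^-2 M.
pH = −log[H+] = −log(2.48 × 10^-2) = 1.61

pH = 1.61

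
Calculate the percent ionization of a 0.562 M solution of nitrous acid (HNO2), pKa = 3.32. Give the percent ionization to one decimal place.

2.9%

HNO2 ⇌ NO2- + H+; let x = [H+] at equilibrium.
Ka = 10^(−3.32) = 4.79 × 10^-4
x ≈ √(Ka·C₀) = √(4.79 × 10^-4 × 0.562) = 1.64 × 10^-2 M
% ionization = x/C₀ × 100% = 1.64 × 10^-2/0.562 × 100% = 2.9%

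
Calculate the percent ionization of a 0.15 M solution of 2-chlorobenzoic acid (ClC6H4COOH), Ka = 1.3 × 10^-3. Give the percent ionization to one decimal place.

ClC6H4COOH ⇌ ClC6H4COO- + H+; let x = [H+] at equilibrium.
Ka = x²/(C₀ − x); solving the quadratic gives x = 1.33 × 10^-2 M.
Fraction ionized = 1.33 × 10^-2 / 0.15 = 0.0887 → 8.9%

8.9%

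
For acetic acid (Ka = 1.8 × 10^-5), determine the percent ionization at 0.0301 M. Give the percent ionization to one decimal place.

CH3COOH ⇌ CH3COO- + H+; let x = [H+] at equilibrium.
x ≈ √(Ka·C₀) = √(1.8 × 10^-5 × 0.0301) = 7.36 × 10^-4 M
Fraction ionized = 7.36 × 10^-4 / 0.0301 = 0.0245 → 2.4%

2.4%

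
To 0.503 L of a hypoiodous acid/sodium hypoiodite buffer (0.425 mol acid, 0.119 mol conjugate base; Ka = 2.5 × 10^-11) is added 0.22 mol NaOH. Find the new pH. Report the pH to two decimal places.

pH = 10.82

OH- converts HOI to OI-: HOI → 0.205 mol, OI- → 0.339 mol.
pKa = −log(2.5 × 10^-11) = 10.602
pH = pKa + log([A⁻]/[HA]) = 10.602 + log(0.339/0.205) = 10.602 +0.218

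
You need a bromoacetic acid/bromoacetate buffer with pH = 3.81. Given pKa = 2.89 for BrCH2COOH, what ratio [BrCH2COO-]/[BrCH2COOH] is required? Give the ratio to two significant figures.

ratio = 8.3

pH = pKa + log(r) ⇒ log(r) = 3.81 − 2.89 = +0.92
r = [BrCH2COO-]/[BrCH2COOH] = 10^(+0.92) = 8.32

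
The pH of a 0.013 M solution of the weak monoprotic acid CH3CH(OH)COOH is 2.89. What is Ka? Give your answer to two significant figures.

Ka = 1.4 × 10^-4

[H+] = 10^(-2.89) = 1.29 × 10^-3 M
At equilibrium [HA] = 0.013 − 1.29 × 10^-3 = 1.17 × 10^-2 M
Ka = [H+][A-]/[HA] = (1.29 × 10^-3)² / 1.17 × 10^-2 = 1.4 × 10^-4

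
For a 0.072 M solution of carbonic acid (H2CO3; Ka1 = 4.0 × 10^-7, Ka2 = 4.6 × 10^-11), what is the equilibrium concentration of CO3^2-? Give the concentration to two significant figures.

First ionization gives [H+] ≈ [HCO3-] = 1.70 × 10^-4 M.
Second step: Ka2 = [H+][CO3^2-]/[HCO3-] ≈ [CO3^2-] (since [H+] ≈ [HCO3-]).
So [CO3^2-] ≈ Ka2.

4.6 × 10^-11 M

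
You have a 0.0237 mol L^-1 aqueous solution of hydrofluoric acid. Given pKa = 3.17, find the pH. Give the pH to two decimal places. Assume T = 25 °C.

HF ⇌ F- + H+
Ka = 10^(−3.17) = 6.76 × 10^-4
Ka = [H+]²/(0.0237 − [H+]) = 6.76 × 10^-4
Here C₀/Ka ≈ 35.1, so the small-[H+] approximation fails. Use the quadratic:
[H+] = [−0.000676 + √(0.000676² + 6.41e-05)]/2 = 3.68 × 10^-3 M
pH = −log[H+] = −log(3.68 × 10^-3) = 2.43

pH = 2.43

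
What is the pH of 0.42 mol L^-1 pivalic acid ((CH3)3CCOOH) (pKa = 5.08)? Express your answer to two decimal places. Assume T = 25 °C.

pH = 2.73

(CH3)3CCOOH ⇌ (CH3)3CCOO- + H+
Ka = 10^(−5.08) = 8.32 × 10^-6
From the ICE table, Ka = [H+]²/(0.42 − [H+]) = 8.32 × 10^-6.
Assume [H+] ≪ 0.42: [H+] ≈ √(8.32 × 10^-6 × 0.42) = 1.87 × 10^-3 M
pH = −log(1.87 × 10^-3) = 2.73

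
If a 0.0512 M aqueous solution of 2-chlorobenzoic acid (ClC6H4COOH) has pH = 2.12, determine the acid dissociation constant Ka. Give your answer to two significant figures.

Ka = 1.3 × 10^-3

[H+] = 10^(-2.12) = 7.59 × 10^-3 M
At equilibrium [HA] = 0.0512 − 7.59 × 10^-3 = 4.36 × 10^-2 M
Ka = [H+][A-]/[HA] = (7.59 × 10^-3)² / 4.36 × 10^-2 = 1.3 × 10^-3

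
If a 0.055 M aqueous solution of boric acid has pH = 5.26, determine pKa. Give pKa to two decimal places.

[H+] = 10^(-5.26) = 5.50 × 10^-6 M
At equilibrium [HA] = 0.055 − 5.50 × 10^-6 = 5.50 × 10^-2 M
Ka = [H+][A-]/[HA] = (5.50 × 10^-6)² / 5.50 × 10^-2 = 5.50 × 10^-10
pKa = -log(5.50 × 10^-10) = 9.26

pKa = 9.26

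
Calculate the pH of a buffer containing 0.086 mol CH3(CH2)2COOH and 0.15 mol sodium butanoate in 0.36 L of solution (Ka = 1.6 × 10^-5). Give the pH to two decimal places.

pH = 5.04

pKa = −log(1.6 × 10^-5) = 4.796
pH = pKa + log([A⁻]/[HA]) = 4.796 + log(0.15/0.086)
pH = 4.796 + (+0.242) = 5.04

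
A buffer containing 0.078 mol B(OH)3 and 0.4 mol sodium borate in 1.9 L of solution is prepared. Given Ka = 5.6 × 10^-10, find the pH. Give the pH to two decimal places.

pKa = −log(5.6 × 10^-10) = 9.252
Henderson–Hasselbalch: pH = pKa + log([B(OH)4-]/[B(OH)3]) = 9.252 + log(0.4/0.078)
pH = 9.252 + (+0.710) = 9.96

pH = 9.96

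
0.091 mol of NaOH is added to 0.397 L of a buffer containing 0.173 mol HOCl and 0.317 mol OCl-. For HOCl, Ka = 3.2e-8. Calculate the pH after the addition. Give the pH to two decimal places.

After neutralization: n(HOCl) = 0.082 mol, n(OCl-) = 0.408 mol.
pKa = −log(3.2 × 10^-8) = 7.495
Henderson–Hasselbalch with mole ratio 0.408/0.082: pH = 7.495 + (+0.697)

pH = 8.19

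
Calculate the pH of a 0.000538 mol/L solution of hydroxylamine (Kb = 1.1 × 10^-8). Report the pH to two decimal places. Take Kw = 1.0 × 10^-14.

NH2OH + H2O ⇌ NH3OH+ + OH-
Let x = [OH-] at equilibrium. Kb = x²/(0.000538 − x).
Since Kb ≪ C₀, x ≈ √(Kb·C₀) = 2.43 × 10^-6 M.
(x/C₀ = 0.45% < 5%, so the approximation holds.)
pOH = 5.61, so pH = 14.00 − pOH = 8.39

pH = 8.39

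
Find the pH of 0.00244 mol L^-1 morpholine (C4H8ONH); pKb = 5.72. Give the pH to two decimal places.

C4H8ONH + H2O ⇌ C4H8ONH2+ + OH-
Kb = 10^(−5.72) = 1.91 × 10^-6
From the ICE table, Kb = [OH-]²/(0.00244 − [OH-]) = 1.91 × 10^-6.
Since Kb ≪ C₀, [OH-] ≈ √(Kb·C₀) = 6.83 × 10^-5 M.
([OH-]/C₀ = 2.8% < 5%, so the approximation holds.)
pOH = −log(6.83 × 10^-5) = 4.17; pH = 14.00 − 4.17 = 9.83

pH = 9.83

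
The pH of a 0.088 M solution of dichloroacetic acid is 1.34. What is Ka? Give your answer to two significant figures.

[H+] = 10^(-1.34) = 4.57 × 10^-2 M
At equilibrium [HA] = 0.088 − 4.57 × 10^-2 = 4.23 × 10^-2 M
Ka = [H+][A-]/[HA] = (4.57 × 10^-2)² / 4.23 × 10^-2 = 4.9 × 10^-2

Ka = 4.9 × 10^-2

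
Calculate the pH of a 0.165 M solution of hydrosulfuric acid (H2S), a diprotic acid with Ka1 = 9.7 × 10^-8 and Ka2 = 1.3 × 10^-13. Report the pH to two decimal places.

Since Ka1 ≫ Ka2, the first ionization dominates [H+].
Ka1 = x²/(0.165 − x) = 9.7 × 10^-8
x ≈ √(9.7 × 10^-8 × 0.165) = 1.27 × 10^-4 M
pH = −log(1.27 × 10^-4) = 3.90

pH = 3.90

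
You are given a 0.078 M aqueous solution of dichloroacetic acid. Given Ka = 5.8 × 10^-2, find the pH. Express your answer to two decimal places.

Cl2CHCOOH ⇌ Cl2CHCOO- + H+
Ka = [H+]²/(0.078 − [H+]) = 5.8 × 10^-2
[H+] is not negligible relative to C₀; solve [H+]² + 0.058·[H+] − 0.00452 = 0.
[H+] = [−0.058 + √(0.058² + 0.0181)]/2 = 4.42 × 10^-2 M
pH = −log[H+] = −log(4.42 × 10^-2) = 1.35

pH = 1.35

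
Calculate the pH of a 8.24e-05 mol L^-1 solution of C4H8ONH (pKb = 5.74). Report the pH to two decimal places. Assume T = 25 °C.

C4H8ONH + H2O ⇌ C4H8ONH2+ + OH-
Kb = 10^(−5.74) = 1.82 × 10^-6
Kb = [OH-]²/(8.24e-05 − [OH-]) = 1.82 × 10^-6
[OH-] is not negligible relative to C₀; solve [OH-]² + 1.82e-06·[OH-] − 1.5e-10 = 0.
[OH-] = [−1.82e-06 + √(1.82e-06² + 6e-10)]/2 = 1.14 × 10^-5 M
pOH = −log(1.14 × 10^-5) = 4.94; pH = 14.00 − 4.94 = 9.06

pH = 9.06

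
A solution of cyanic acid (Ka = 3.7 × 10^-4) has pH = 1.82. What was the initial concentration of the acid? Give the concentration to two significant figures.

[H+] = 10^(-1.82) = 1.51 × 10^-2 M = x
Ka = x²/(C₀ − x) ⇒ C₀ = x + x²/Ka
C₀ = 1.51 × 10^-2 + (1.51 × 10^-2)²/(3.7 × 10^-4) = 6.31 × 10^-1 M

C₀ = 6.3 × 10^-1 M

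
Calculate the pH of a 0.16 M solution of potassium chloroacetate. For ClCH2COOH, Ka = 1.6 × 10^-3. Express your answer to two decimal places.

ClCH2COO- is the conjugate base of the weak acid ClCH2COOH.
Kb = Kw/Ka = 1.0×10^-14 / 1.6 × 10^-3 = 6.25 × 10^-12
From the ICE table, Kb = [OH-]²/(0.16 − [OH-]) = 6.25 × 10^-12.
Neglecting [OH-] in the denominator: [OH-] = √(6.25 × 10^-12 × 0.16) = 1.00 × 10^-6 M
([OH-]/C₀ = 0.00062% < 5%, so the approximation holds.)
pOH = 6.00, so pH = 14.00 − pOH = 8.00

pH = 8.00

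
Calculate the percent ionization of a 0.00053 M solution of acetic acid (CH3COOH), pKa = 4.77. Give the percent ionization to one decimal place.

CH3COOH ⇌ CH3COO- + H+; let x = [H+] at equilibrium.
Ka = 10^(−4.77) = 1.70 × 10^-5
Solve x² + 1.7e-05x − 9.01e-09 = 0 → x = 8.68 × 10^-5 M
Fraction ionized = 8.68 × 10^-5 / 0.00053 = 0.1638 → 16.4%

16.4%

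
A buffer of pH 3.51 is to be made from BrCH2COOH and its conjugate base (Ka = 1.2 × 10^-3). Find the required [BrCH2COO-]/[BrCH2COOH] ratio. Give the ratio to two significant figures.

ratio = 3.9

pKa = -log(1.2 × 10^-3) = 2.921
pH = pKa + log(r) ⇒ log(r) = 3.51 − 2.921 = +0.589
r = [BrCH2COO-]/[BrCH2COOH] = 10^(+0.589) = 3.88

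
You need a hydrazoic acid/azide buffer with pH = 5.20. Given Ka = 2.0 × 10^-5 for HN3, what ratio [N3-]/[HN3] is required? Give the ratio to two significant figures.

pKa = -log(2.0 × 10^-5) = 4.699
pH = pKa + log(r) ⇒ log(r) = 5.20 − 4.699 = +0.501
r = [N3-]/[HN3] = 10^(+0.501) = 3.17

ratio = 3.2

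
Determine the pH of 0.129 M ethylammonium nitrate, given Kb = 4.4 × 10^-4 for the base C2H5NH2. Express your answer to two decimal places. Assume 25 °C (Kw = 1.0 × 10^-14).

pH = 5.77

C2H5NH3+ is the conjugate acid of the weak base C2H5NH2.
Ka = Kw/Kb = 1.0×10^-14 / 4.4 × 10^-4 = 2.27 × 10^-11
Ka = x²/(0.129 − x) = 2.27 × 10^-11
Neglecting x in the denominator: x = √(2.27 × 10^-11 × 0.129) = 1.71 × 10^-6 M
pH = −log[H+] = −log(1.71 × 10^-6) = 5.77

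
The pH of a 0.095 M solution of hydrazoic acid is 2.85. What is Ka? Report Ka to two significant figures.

[H+] = 10^(-2.85) = 1.41 × 10^-3 M
At equilibrium [HA] = 0.095 − 1.41 × 10^-3 = 9.36 × 10^-2 M
Ka = [H+][A-]/[HA] = (1.41 × 10^-3)² / 9.36 × 10^-2 = 2.1 × 10^-5

Ka = 2.1 × 10^-5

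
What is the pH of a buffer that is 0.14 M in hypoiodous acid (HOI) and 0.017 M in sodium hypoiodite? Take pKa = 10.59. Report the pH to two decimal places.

pH = pKa + log([A⁻]/[HA]) = 10.59 + log(0.017/0.14)
pH = 10.59 + (-0.916) = 9.67

pH = 9.67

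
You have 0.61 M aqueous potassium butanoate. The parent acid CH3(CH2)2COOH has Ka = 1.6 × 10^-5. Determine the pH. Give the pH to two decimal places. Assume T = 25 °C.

CH3(CH2)2COO- is the conjugate base of the weak acid CH3(CH2)2COOH.
Kb = Kw/Ka = 1.0×10^-14 / 1.6 × 10^-5 = 6.25 × 10^-10
Kb = x²/(0.61 − x) = 6.25 × 10^-10
Assume x ≪ 0.61: x ≈ √(6.25 × 10^-10 × 0.61) = 1.95 × 10^-5 M
Check: 0.0032% ionized — well under 5%, approximation valid.
pOH = −log(1.95 × 10^-5) = 4.71; pH = 14.00 − 4.71 = 9.29

pH = 9.29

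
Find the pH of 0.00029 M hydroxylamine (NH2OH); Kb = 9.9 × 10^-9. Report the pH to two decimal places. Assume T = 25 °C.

NH2OH + H2O ⇌ NH3OH+ + OH-
From the ICE table, Kb = [OH-]²/(0.00029 − [OH-]) = 9.9 × 10^-9.
Neglecting [OH-] in the denominator: [OH-] = √(9.9 × 10^-9 × 0.00029) = 1.69 × 10^-6 M
pOH = 5.77, so pH = 14.00 − pOH = 8.23

pH = 8.23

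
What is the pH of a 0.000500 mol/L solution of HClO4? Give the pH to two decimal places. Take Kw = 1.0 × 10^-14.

pH = 3.30

HClO4 is a strong acid and dissociates completely, so [H+] = 0.000500 M.
pH = -log(0.0005) = 3.30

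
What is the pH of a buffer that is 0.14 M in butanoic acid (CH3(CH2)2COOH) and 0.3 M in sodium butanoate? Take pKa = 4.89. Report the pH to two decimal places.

Henderson–Hasselbalch: pH = pKa + log([CH3(CH2)2COO-]/[CH3(CH2)2COOH]) = 4.89 + log(0.3/0.14)
pH = 4.89 + (+0.331) = 5.22

pH = 5.22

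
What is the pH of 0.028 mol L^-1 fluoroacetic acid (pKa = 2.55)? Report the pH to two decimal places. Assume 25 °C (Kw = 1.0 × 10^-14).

FCH2COOH ⇌ FCH2COO- + H+
Ka = 10^(−2.55) = 2.82 × 10^-3
Ka = [H+]²/(0.028 − [H+]) = 2.82 × 10^-3
Here C₀/Ka ≈ 9.93, so the small-[H+] approximation fails. Use the quadratic:
[H+] = (−Ka + √(Ka² + 4·Ka·C₀))/2 = 7.59 × 10^-3 M
pH = −log[H+] = −log(7.59 × 10^-3) = 2.12

pH = 2.12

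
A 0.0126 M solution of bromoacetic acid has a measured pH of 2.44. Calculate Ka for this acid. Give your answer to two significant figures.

Ka = 1.5 × 10^-3

[H+] = 10^(-2.44) = 3.63 × 10^-3 M
At equilibrium [HA] = 0.0126 − 3.63 × 10^-3 = 8.97 × 10^-3 M
Ka = [H+][A-]/[HA] = (3.63 × 10^-3)² / 8.97 × 10^-3 = 1.5 × 10^-3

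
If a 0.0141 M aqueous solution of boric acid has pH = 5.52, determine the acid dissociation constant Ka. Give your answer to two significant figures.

Ka = 6.5 × 10^-10

[H+] = 10^(-5.52) = 3.02 × 10^-6 M
At equilibrium [HA] = 0.0141 − 3.02 × 10^-6 = 1.41 × 10^-2 M
Ka = [H+][A-]/[HA] = (3.02 × 10^-6)² / 1.41 × 10^-2 = 6.5 × 10^-10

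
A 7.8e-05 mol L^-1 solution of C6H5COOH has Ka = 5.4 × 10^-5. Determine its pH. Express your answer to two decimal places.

pH = 4.36

C6H5COOH ⇌ C6H5COO- + H+
Let x = [H+] at equilibrium. Ka = x²/(7.8e-05 − x).
The 5% rule fails; solving x² + Ka·x − Ka·C₀ = 0 exactly:
x = (−Ka + √(Ka² + 4·Ka·C₀))/2 = 4.33 × 10^-5 M
pH = −log(4.33 × 10^-5) = 4.36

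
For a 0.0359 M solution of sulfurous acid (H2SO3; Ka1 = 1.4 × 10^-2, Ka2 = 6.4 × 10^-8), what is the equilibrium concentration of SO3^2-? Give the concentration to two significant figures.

6.4 × 10^-8 M

First ionization gives [H+] ≈ [HSO3-] = 1.65 × 10^-2 M.
Second step: Ka2 = [H+][SO3^2-]/[HSO3-] ≈ [SO3^2-] (since [H+] ≈ [HSO3-]).
So [SO3^2-] ≈ Ka2.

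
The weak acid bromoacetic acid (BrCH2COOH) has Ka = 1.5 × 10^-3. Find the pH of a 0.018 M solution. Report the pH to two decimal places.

pH = 2.35

BrCH2COOH ⇌ BrCH2COO- + H+
Ka = [H+]²/(0.018 − [H+]) = 1.5 × 10^-3
Here C₀/Ka ≈ 12, so the small-[H+] approximation fails. Use the quadratic:
[H+] = [−0.0015 + √(0.0015² + 0.000108)]/2 = 4.50 × 10^-3 M
pH = −log[H+] = −log(4.50 × 10^-3) = 2.35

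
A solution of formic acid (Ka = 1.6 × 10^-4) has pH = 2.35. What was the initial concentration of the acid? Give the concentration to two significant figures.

[H+] = 10^(-2.35) = 4.47 × 10^-3 M = x
Ka = x²/(C₀ − x) ⇒ C₀ = x + x²/Ka
C₀ = 4.47 × 10^-3 + (4.47 × 10^-3)²/(1.6 × 10^-4) = 1.29 × 10^-1 M

C₀ = 1.3 × 10^-1 M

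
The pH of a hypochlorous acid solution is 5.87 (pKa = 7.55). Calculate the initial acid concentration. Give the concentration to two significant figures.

C₀ = 6.6 × 10^-5 M

[H+] = 10^(-5.87) = 1.35 × 10^-6 M = x
Ka = 10^(−7.55) = 2.82 × 10^-8
Ka = x²/(C₀ − x) ⇒ C₀ = x + x²/Ka
C₀ = 1.35 × 10^-6 + (1.35 × 10^-6)²/(2.82 × 10^-8) = 6.60 × 10^-5 M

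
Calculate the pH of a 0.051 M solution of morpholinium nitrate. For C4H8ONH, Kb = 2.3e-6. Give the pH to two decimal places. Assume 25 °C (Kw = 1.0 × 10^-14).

pH = 4.83

C4H8ONH2+ is the conjugate acid of the weak base C4H8ONH.
Ka = Kw/Kb = 1.0×10^-14 / 2.3 × 10^-6 = 4.35 × 10^-9
Ka = x²/(0.051 − x) = 4.35 × 10^-9
Assume x ≪ 0.051: x ≈ √(4.35 × 10^-9 × 0.051) = 1.49 × 10^-5 M
Check: 0.029% ionized — well under 5%, approximation valid.
pH = −log(1.49 × 10^-5) = 4.83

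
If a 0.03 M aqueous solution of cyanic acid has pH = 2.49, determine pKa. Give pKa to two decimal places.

[H+] = 10^(-2.49) = 3.24 × 10^-3 M
At equilibrium [HA] = 0.03 − 3.24 × 10^-3 = 2.68 × 10^-2 M
Ka = [H+][A-]/[HA] = (3.24 × 10^-3)² / 2.68 × 10^-2 = 3.92 × 10^-4
pKa = -log(3.92 × 10^-4) = 3.41

pKa = 3.41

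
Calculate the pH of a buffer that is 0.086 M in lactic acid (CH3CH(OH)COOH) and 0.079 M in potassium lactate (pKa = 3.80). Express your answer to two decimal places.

pH = 3.76

Henderson–Hasselbalch: pH = pKa + log([CH3CH(OH)COO-]/[CH3CH(OH)COOH]) = 3.80 + log(0.079/0.086)
pH = 3.80 + (-0.037) = 3.76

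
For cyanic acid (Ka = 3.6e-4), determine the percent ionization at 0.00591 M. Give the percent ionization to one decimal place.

HOCN ⇌ OCN- + H+; let x = [H+] at equilibrium.
Ka = x²/(C₀ − x); solving the quadratic gives x = 1.29 × 10^-3 M.
% ionization = x/C₀ × 100% = 1.29 × 10^-3/0.00591 × 100% = 21.8%

21.8%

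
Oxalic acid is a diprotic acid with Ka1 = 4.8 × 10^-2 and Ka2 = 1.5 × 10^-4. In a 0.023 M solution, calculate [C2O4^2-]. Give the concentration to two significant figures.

First ionization gives [H+] ≈ [HC2O4-] = 1.70 × 10^-2 M.
Second step: Ka2 = [H+][C2O4^2-]/[HC2O4-] ≈ [C2O4^2-] (since [H+] ≈ [HC2O4-]).
So [C2O4^2-] ≈ Ka2.

1.5 × 10^-4 M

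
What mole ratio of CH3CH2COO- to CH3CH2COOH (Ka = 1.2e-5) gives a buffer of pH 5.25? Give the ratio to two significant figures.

ratio = 2.1

pKa = -log(1.2 × 10^-5) = 4.921
pH = pKa + log(r) ⇒ log(r) = 5.25 − 4.921 = +0.329
r = [CH3CH2COO-]/[CH3CH2COOH] = 10^(+0.329) = 2.13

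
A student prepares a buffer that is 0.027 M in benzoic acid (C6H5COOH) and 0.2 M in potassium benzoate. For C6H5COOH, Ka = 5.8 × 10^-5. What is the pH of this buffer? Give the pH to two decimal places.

pKa = −log(5.8 × 10^-5) = 4.237
Using pH = pKa + log([base]/[acid]) with [base]/[acid] = 0.2/0.027:
pH = 4.237 + (+0.870) = 5.11

pH = 5.11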